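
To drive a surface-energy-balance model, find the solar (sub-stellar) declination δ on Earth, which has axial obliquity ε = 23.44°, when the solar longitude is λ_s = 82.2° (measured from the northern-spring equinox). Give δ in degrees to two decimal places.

δ = +23.21°

sin δ = sin ε · sin λ_s = sin 23.44° × sin 82.2° = 0.394108.
δ = arcsin(0.394108) = +23.21°.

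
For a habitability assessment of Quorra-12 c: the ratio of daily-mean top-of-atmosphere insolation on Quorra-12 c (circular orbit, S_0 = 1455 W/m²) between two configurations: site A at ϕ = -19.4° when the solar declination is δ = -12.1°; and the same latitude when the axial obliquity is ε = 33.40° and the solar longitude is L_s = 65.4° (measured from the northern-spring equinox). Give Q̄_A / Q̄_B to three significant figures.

Q̄_A / Q̄_B ≈ 1.81

— Configuration A (ϕ=-19.4°):
cos h₀ = −tan(-19.4°) tan(-12.100°) = -0.0755, h₀ = 1.6464 rad.
Bracket: h₀ sin ϕ sin δ + cos ϕ cos δ sin h₀ = 1.6464×-0.33216×-0.20962 + 0.94322×0.97778×0.99715 = 0.114635 + 0.919633 = 1.034268.
Q̄ = (S_0/π) × [bracket] = (1455/π) × 1.034268 = 479.01 W/m².
— Configuration B (ϕ=-19.4°):
Solar declination: sin δ = sin ε · sin L_s = sin 33.40° × sin 65.4° = 0.50052, so δ = +30.034°.
cos h₀ = −tan(-19.4°) tan(+30.034°) = 0.2036, h₀ = 1.3658 rad.
Bracket: h₀ sin ϕ sin δ + cos ϕ cos δ sin h₀ = 1.3658×-0.33216×0.50052 + 0.94322×0.86573×0.97905 = -0.227068 + 0.799467 = 0.572399.
Q̄ = (S_0/π) × [bracket] = (1455/π) × 0.572399 = 265.10 W/m².
Ratio Q̄_A / Q̄_B = 479.01 / 265.10 = 1.807.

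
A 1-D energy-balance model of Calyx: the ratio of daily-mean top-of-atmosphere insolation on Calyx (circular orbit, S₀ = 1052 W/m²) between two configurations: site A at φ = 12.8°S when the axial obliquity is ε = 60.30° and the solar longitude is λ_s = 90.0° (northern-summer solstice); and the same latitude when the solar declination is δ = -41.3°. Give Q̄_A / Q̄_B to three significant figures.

— Configuration A (φ=-12.8°):
Solar declination: sin δ = sin ε · sin λ_s = sin 60.30° × sin 90.0° = 0.86863, so δ = +60.300°.
cos H₀ = −tan(-12.8°) tan(+60.300°) = 0.3983, H₀ = 1.1611 rad.
Bracket: H₀ sin φ sin δ + cos φ cos δ sin H₀ = 1.1611×-0.22155×0.86863 + 0.97515×0.49546×0.91725 = -0.223448 + 0.443167 = 0.219719.
Q̄ = (S₀/π) × [bracket] = (1052/π) × 0.219719 = 73.576 W/m².
— Configuration B (φ=-12.8°):
cos H₀ = −tan(-12.8°) tan(-41.300°) = -0.1996, H₀ = 1.7717 rad.
Bracket: H₀ sin φ sin δ + cos φ cos δ sin H₀ = 1.7717×-0.22155×-0.66000 + 0.97515×0.75126×0.97988 = 0.259063 + 0.717851 = 0.976914.
Q̄ = (S₀/π) × [bracket] = (1052/π) × 0.976914 = 327.13 W/m².
Ratio Q̄_A / Q̄_B = 73.576 / 327.13 = 0.2249.

Q̄_A / Q̄_B ≈ 0.225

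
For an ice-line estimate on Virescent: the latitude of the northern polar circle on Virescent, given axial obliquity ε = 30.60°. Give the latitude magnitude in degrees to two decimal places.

59.40°

The polar circle is the lowest latitude that experiences at least one full rotation of continuous daylight at the northern-summer solstice; it lies at |φ| = 90° − ε = 90° − 30.60° = 59.40°.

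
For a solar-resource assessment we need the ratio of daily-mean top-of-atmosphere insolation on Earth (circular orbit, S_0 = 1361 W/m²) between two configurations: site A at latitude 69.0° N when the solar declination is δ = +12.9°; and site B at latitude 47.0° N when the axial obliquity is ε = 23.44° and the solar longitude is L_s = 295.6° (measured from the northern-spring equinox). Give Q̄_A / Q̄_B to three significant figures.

— Configuration A (ϕ=+69.0°):
cos h₀ = −tan(+69.0°) tan(+12.900°) = -0.5966, h₀ = 2.2101 rad.
Bracket: h₀ sin ϕ sin δ + cos ϕ cos δ sin h₀ = 2.2101×0.93358×0.22325 + 0.35837×0.97476×0.80251 = 0.460633 + 0.280337 = 0.740970.
Q̄ = (S_0/π) × [bracket] = (1361/π) × 0.740970 = 321.00 W/m².
— Configuration B (ϕ=+47.0°):
Solar declination: sin δ = sin ε · sin L_s = sin 23.44° × sin 295.6° = -0.35874, so δ = -21.023°.
cos h₀ = −tan(+47.0°) tan(-21.023°) = 0.4121, h₀ = 1.1460 rad.
Bracket: h₀ sin ϕ sin δ + cos ϕ cos δ sin h₀ = 1.1460×0.73135×-0.35874 + 0.68200×0.93344×0.91112 = -0.300670 + 0.580025 = 0.279355.
Q̄ = (S_0/π) × [bracket] = (1361/π) × 0.279355 = 121.02 W/m².
Ratio Q̄_A / Q̄_B = 321.00 / 121.02 = 2.652.

Q̄_A / Q̄_B ≈ 2.65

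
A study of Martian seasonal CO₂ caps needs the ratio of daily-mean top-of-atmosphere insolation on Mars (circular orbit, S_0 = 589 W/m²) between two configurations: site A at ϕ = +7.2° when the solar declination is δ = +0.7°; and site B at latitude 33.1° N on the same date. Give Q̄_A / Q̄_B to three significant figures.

Q̄_A / Q̄_B ≈ 1.17

— Configuration A (ϕ=+7.2°):
cos h₀ = −tan(+7.2°) tan(+0.700°) = -0.0015, h₀ = 1.5723 rad.
Bracket: h₀ sin ϕ sin δ + cos ϕ cos δ sin h₀ = 1.5723×0.12533×0.01222 + 0.99211×0.99993×1.00000 = 0.002408 + 0.992041 = 0.994449.
Q̄ = (S_0/π) × [bracket] = (589/π) × 0.994449 = 186.44 W/m².
— Configuration B (ϕ=+33.1°):
cos h₀ = −tan(+33.1°) tan(+0.700°) = -0.0080, h₀ = 1.5788 rad.
Bracket: h₀ sin ϕ sin δ + cos ϕ cos δ sin h₀ = 1.5788×0.54610×0.01222 + 0.83772×0.99993×0.99997 = 0.010536 + 0.837636 = 0.848172.
Q̄ = (S_0/π) × [bracket] = (589/π) × 0.848172 = 159.02 W/m².
Ratio Q̄_A / Q̄_B = 186.44 / 159.02 = 1.172.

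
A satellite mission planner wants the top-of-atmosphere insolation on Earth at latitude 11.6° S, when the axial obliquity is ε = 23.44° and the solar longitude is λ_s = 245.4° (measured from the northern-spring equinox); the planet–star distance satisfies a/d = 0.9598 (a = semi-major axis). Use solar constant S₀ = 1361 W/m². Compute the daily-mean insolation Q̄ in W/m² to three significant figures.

Q̄ ≈ 411 W/m²

Solar declination: sin δ = sin ε · sin λ_s = sin 23.44° × sin 245.4° = -0.36168, so δ = -21.204°.
cos H₀ = −tan(-11.6°) tan(-21.204°) = -0.0796, H₀ = 1.6505 rad.
Bracket: H₀ sin φ sin δ + cos φ cos δ sin H₀ = 1.6505×-0.20108×-0.36168 + 0.97958×0.93230×0.99682 = 0.120035 + 0.910358 = 1.030393.
Inverse-square distance factor (a/d)² = 0.9598² = 0.921216.
Q̄ = (S₀/π) × 0.921216 × [bracket] = (1361/π) × 0.921216 × 1.030393 = 411.2 W/m².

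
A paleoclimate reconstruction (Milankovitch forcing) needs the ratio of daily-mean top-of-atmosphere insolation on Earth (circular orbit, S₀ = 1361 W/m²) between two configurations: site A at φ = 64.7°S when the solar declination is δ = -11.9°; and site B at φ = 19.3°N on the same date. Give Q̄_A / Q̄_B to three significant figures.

— Configuration A (φ=-64.7°):
cos H₀ = −tan(-64.7°) tan(-11.900°) = -0.4458, H₀ = 2.0329 rad.
Bracket: H₀ sin φ sin δ + cos φ cos δ sin H₀ = 2.0329×-0.90408×-0.20620 + 0.42736×0.97851×0.89513 = 0.378976 + 0.374322 = 0.753298.
Q̄ = (S₀/π) × [bracket] = (1361/π) × 0.753298 = 326.34 W/m².
— Configuration B (φ=+19.3°):
cos H₀ = −tan(+19.3°) tan(-11.900°) = 0.0738, H₀ = 1.4969 rad.
Bracket: H₀ sin φ sin δ + cos φ cos δ sin H₀ = 1.4969×0.33051×-0.20620 + 0.94380×0.97851×0.99727 = -0.102015 + 0.920997 = 0.818982.
Q̄ = (S₀/π) × [bracket] = (1361/π) × 0.818982 = 354.80 W/m².
Ratio Q̄_A / Q̄_B = 326.34 / 354.80 = 0.9198.

Q̄_A / Q̄_B ≈ 0.920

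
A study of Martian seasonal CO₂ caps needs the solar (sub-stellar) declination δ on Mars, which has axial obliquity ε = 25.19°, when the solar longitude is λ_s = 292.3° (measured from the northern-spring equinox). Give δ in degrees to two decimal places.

δ = -23.19°

sin δ = sin ε · sin λ_s = sin 25.19° × sin 292.3° = -0.393789.
δ = arcsin(-0.393789) = -23.19°.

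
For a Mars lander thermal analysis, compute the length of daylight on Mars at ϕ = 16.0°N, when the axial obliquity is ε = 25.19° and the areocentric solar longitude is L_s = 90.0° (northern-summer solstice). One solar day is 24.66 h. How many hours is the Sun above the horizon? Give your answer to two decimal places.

13.39 h

sin δ = sin 25.19° × sin 90.0° = 0.42562, so δ = +25.190°.
cos h₀ = −tan ϕ · tan δ = −tan(+16.0°) × tan(+25.190°) = -0.1349, so h₀ = 1.7061 rad = 97.75°.
Daylight = 2h₀/(2π) × 24.66 h = (1.7061/π) × 24.66 = 13.39 h.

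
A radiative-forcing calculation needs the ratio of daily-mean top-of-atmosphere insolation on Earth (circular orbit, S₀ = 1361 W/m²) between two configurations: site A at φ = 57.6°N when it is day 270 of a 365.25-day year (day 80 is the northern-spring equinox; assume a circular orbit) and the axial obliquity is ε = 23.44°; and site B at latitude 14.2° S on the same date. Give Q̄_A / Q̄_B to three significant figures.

— Configuration A (φ=+57.6°):
Solar longitude: λ_s = 360° × (270 − 80)/365.25 = 187.269°.
sin δ = sin 23.44° × sin 187.269° = -0.05033, so δ = -2.885°.
cos H₀ = −tan(+57.6°) tan(-2.885°) = 0.0794, H₀ = 1.4913 rad.
Bracket: H₀ sin φ sin δ + cos φ cos δ sin H₀ = 1.4913×0.84433×-0.05033 + 0.53583×0.99873×0.99684 = -0.063373 + 0.533458 = 0.470085.
Q̄ = (S₀/π) × [bracket] = (1361/π) × 0.470085 = 203.65 W/m².
— Configuration B (φ=-14.2°):
cos H₀ = −tan(-14.2°) tan(-2.885°) = -0.0128, H₀ = 1.5835 rad.
Bracket: H₀ sin φ sin δ + cos φ cos δ sin H₀ = 1.5835×-0.24531×-0.05033 + 0.96945×0.99873×0.99992 = 0.019551 + 0.968141 = 0.987692.
Q̄ = (S₀/π) × [bracket] = (1361/π) × 0.987692 = 427.89 W/m².
Ratio Q̄_A / Q̄_B = 203.65 / 427.89 = 0.4759.

Q̄_A / Q̄_B ≈ 0.476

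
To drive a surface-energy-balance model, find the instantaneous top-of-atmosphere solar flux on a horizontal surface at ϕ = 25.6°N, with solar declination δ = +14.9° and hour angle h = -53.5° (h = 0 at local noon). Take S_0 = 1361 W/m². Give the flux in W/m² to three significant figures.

857 W/m²

cos θ_z = sin ϕ sin δ + cos ϕ cos δ cos h = 0.111103 + 0.518394 = 0.629497.
Flux = S_0 · cos θ_z = 1361 × 0.629497 = 856.7 W/m².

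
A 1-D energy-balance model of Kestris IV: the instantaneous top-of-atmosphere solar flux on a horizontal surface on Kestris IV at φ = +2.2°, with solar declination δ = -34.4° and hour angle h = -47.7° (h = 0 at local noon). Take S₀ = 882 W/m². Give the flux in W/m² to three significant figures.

cos θ_z = sin φ sin δ + cos φ cos δ cos h = -0.021688 + 0.554902 = 0.533214.
Flux = S₀ · cos θ_z = 882 × 0.533214 = 470.3 W/m².

470 W/m²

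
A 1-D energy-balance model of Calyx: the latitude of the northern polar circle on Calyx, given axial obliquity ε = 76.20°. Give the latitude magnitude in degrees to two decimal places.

13.80°

The polar circle is the lowest latitude that experiences at least one full rotation of continuous daylight at the northern-summer solstice; it lies at |ϕ| = 90° − ε = 90° − 76.20° = 13.80°.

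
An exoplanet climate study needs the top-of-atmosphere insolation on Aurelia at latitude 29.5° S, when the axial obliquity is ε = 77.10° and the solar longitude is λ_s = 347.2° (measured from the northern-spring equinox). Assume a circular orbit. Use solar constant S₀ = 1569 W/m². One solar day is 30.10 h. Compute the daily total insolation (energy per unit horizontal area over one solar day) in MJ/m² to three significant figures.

55.4 MJ/m²

Solar declination: sin δ = sin ε · sin λ_s = sin 77.10° × sin 347.2° = -0.21596, so δ = -12.472°.
cos H₀ = −tan(-29.5°) tan(-12.472°) = -0.1251, H₀ = 1.6963 rad.
Bracket: H₀ sin φ sin δ + cos φ cos δ sin H₀ = 1.6963×-0.49242×-0.21596 + 0.87036×0.97640×0.99214 = 0.180390 + 0.843140 = 1.023530.
Q̄ = (S₀/π) × [bracket] = (1569/π) × 1.023530 = 511.18 W/m².
Daily total = Q̄ × 30.10 h × 3600 s/h = 511.18 × 30.10 × 3600 / 10⁶ = 55.39 MJ/m².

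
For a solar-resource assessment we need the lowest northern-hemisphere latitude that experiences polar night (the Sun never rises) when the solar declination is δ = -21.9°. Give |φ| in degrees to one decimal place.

Polar night requires cos H₀ = −tan φ tan δ ≥ 1, i.e. tan φ tan δ ≤ −1.
The boundary is |tan φ| · |tan δ| = 1, so |φ| = 90° − |δ| = 90° − 21.9° = 68.1° in the northern hemisphere.

|φ| = 68.1°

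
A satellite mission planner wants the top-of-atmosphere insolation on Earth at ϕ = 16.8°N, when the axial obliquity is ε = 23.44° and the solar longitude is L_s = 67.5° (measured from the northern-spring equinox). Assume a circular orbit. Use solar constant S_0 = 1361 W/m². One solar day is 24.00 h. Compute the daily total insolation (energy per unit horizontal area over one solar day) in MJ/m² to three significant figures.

39.8 MJ/m²

Solar declination: sin δ = sin ε · sin L_s = sin 23.44° × sin 67.5° = 0.36751, so δ = +21.562°.
cos h₀ = −tan(+16.8°) tan(+21.562°) = -0.1193, h₀ = 1.6904 rad.
Bracket: h₀ sin ϕ sin δ + cos ϕ cos δ sin h₀ = 1.6904×0.28903×0.36751 + 0.95732×0.93002×0.99286 = 0.179557 + 0.883970 = 1.063527.
Q̄ = (S_0/π) × [bracket] = (1361/π) × 1.063527 = 460.74 W/m².
Daily total = Q̄ × 24.00 h × 3600 s/h = 460.74 × 24.00 × 3600 / 10⁶ = 39.81 MJ/m².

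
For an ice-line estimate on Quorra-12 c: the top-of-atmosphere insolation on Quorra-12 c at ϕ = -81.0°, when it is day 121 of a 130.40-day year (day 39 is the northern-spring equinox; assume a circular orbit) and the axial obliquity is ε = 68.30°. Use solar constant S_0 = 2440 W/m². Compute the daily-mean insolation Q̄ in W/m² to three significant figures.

Q̄ ≈ 1.62e+03 W/m²

Solar longitude: L_s = 360° × (121 − 39)/130.40 = 226.380°.
sin δ = sin 68.30° × sin 226.380° = -0.67263, so δ = -42.271°.
cos h₀ = −tan(-81.0°) tan(-42.271°) = -5.7391 ≤ −1 ⇒ polar day, h₀ = π.
Bracket: h₀ sin ϕ sin δ + cos ϕ cos δ sin h₀ = 3.1416×-0.98769×-0.67263 + 0.15643×0.73998×0.00000 = 2.087122 + 0.000000 = 2.087122.
Q̄ = (S_0/π) × [bracket] = (2440/π) × 2.087122 = 1621 W/m².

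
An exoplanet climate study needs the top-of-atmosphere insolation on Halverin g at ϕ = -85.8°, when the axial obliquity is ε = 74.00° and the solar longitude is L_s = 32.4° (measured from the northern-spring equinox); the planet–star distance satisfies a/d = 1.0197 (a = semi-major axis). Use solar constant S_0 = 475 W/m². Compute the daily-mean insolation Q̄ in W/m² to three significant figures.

Solar declination: sin δ = sin ε · sin L_s = sin 74.00° × sin 32.4° = 0.51507, so δ = +31.002°.
cos h₀ = −tan(-85.8°) tan(+31.002°) = 8.1829 ≥ 1 ⇒ polar night, h₀ = 0 and Q̄ = 0.
Inverse-square distance factor (a/d)² = 1.0197² = 1.039788.

Q̄ ≈ 0.00 W/m²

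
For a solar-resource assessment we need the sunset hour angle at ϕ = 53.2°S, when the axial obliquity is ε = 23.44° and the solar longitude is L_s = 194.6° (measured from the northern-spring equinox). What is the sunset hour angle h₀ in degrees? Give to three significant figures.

Solar declination: sin δ = sin ε · sin L_s = sin 23.44° × sin 194.6° = -0.10027, so δ = -5.755°.
cos h₀ = −tan ϕ · tan δ = −tan(-53.2°) × tan(-5.755°) = -0.1347, so h₀ = 1.7059 rad = 97.74°.

h₀ = 97.7°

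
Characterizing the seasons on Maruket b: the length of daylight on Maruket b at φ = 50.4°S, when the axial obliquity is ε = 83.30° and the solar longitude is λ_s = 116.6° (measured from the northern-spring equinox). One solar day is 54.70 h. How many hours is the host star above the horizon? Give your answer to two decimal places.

Solar declination: sin δ = sin ε · sin λ_s = sin 83.30° × sin 116.6° = 0.88805, so δ = +62.629°.
cos H₀ = −tan φ · tan δ = 2.3349 ≥ 1, so the host star never rises (polar night) and H₀ = 0.
Daylight = 2H₀/(2π) × 54.70 h = (0.0000/π) × 54.70 = 0.00 h.

0.00 h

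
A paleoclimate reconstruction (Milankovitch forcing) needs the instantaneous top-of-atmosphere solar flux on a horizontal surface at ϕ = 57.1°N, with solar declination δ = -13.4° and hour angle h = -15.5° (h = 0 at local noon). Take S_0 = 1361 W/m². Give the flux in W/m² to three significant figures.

428 W/m²

cos θ_z = sin ϕ sin δ + cos ϕ cos δ cos h = -0.194580 + 0.509170 = 0.314590.
Flux = S_0 · cos θ_z = 1361 × 0.314590 = 428.2 W/m².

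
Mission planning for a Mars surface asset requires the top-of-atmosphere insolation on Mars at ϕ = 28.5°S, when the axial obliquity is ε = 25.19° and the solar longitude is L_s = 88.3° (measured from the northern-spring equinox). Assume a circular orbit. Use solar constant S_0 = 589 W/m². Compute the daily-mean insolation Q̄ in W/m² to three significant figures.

Q̄ ≈ 94.2 W/m²

Solar declination: sin δ = sin ε · sin L_s = sin 25.19° × sin 88.3° = 0.42543, so δ = +25.178°.
cos h₀ = −tan(-28.5°) tan(+25.178°) = 0.2552, h₀ = 1.3127 rad.
Bracket: h₀ sin ϕ sin δ + cos ϕ cos δ sin h₀ = 1.3127×-0.47716×0.42543 + 0.87882×0.90499×0.96688 = -0.266476 + 0.768982 = 0.502506.
Q̄ = (S_0/π) × [bracket] = (589/π) × 0.502506 = 94.21 W/m².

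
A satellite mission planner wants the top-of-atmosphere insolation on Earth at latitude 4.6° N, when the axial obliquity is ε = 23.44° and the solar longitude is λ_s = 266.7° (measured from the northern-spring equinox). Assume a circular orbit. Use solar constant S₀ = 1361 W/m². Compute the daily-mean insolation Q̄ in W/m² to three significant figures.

Solar declination: sin δ = sin ε · sin λ_s = sin 23.44° × sin 266.7° = -0.39713, so δ = -23.399°.
cos H₀ = −tan(+4.6°) tan(-23.399°) = 0.0348, H₀ = 1.5360 rad.
Bracket: H₀ sin φ sin δ + cos φ cos δ sin H₀ = 1.5360×0.08020×-0.39713 + 0.99678×0.91776×0.99939 = -0.048921 + 0.914247 = 0.865326.
Q̄ = (S₀/π) × [bracket] = (1361/π) × 0.865326 = 374.9 W/m².

Q̄ ≈ 375 W/m²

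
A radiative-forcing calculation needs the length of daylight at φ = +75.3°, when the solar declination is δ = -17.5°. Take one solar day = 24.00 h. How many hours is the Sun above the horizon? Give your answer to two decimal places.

0.00 h

cos H₀ = −tan φ · tan δ = 1.2018 ≥ 1, so the Sun never rises (polar night) and H₀ = 0.
Daylight = 2H₀/(2π) × 24.00 h = (0.0000/π) × 24.00 = 0.00 h.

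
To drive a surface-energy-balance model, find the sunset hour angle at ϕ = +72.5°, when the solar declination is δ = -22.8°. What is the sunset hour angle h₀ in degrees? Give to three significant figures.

cos h₀ = −tan ϕ · tan δ = 1.3332 ≥ 1, so the Sun never rises (polar night) and h₀ = 0.

h₀ = 0.00°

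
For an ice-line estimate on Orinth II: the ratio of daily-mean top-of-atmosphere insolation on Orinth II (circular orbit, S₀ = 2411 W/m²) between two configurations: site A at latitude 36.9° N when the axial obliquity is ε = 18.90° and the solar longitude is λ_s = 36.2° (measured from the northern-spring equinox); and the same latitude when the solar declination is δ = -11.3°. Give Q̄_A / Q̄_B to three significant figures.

— Configuration A (φ=+36.9°):
Solar declination: sin δ = sin ε · sin λ_s = sin 18.90° × sin 36.2° = 0.19131, so δ = +11.029°.
cos H₀ = −tan(+36.9°) tan(+11.029°) = -0.1463, H₀ = 1.7177 rad.
Bracket: H₀ sin φ sin δ + cos φ cos δ sin H₀ = 1.7177×0.60042×0.19131 + 0.79968×0.98153×0.98923 = 0.197306 + 0.776456 = 0.973762.
Q̄ = (S₀/π) × [bracket] = (2411/π) × 0.973762 = 747.31 W/m².
— Configuration B (φ=+36.9°):
cos H₀ = −tan(+36.9°) tan(-11.300°) = 0.1500, H₀ = 1.4202 rad.
Bracket: H₀ sin φ sin δ + cos φ cos δ sin H₀ = 1.4202×0.60042×-0.19595 + 0.79968×0.98061×0.98868 = -0.167090 + 0.775297 = 0.608207.
Q̄ = (S₀/π) × [bracket] = (2411/π) × 0.608207 = 466.77 W/m².
Ratio Q̄_A / Q̄_B = 747.31 / 466.77 = 1.601.

Q̄_A / Q̄_B ≈ 1.60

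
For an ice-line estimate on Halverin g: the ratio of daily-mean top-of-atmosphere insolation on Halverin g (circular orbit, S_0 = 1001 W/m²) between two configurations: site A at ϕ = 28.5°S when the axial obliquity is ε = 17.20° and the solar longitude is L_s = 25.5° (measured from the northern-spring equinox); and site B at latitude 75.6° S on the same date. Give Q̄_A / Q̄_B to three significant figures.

Q̄_A / Q̄_B ≈ 9.21

— Configuration A (ϕ=-28.5°):
Solar declination: sin δ = sin ε · sin L_s = sin 17.20° × sin 25.5° = 0.12731, so δ = +7.314°.
cos h₀ = −tan(-28.5°) tan(+7.314°) = 0.0697, h₀ = 1.5011 rad.
Bracket: h₀ sin ϕ sin δ + cos ϕ cos δ sin h₀ = 1.5011×-0.47716×0.12731 + 0.87882×0.99186×0.99757 = -0.091188 + 0.869548 = 0.778360.
Q̄ = (S_0/π) × [bracket] = (1001/π) × 0.778360 = 248.01 W/m².
— Configuration B (ϕ=-75.6°):
cos h₀ = −tan(-75.6°) tan(+7.314°) = 0.4999, h₀ = 1.0473 rad.
Bracket: h₀ sin ϕ sin δ + cos ϕ cos δ sin h₀ = 1.0473×-0.96858×0.12731 + 0.24869×0.99186×0.86609 = -0.129142 + 0.213635 = 0.084493.
Q̄ = (S_0/π) × [bracket] = (1001/π) × 0.084493 = 26.922 W/m².
Ratio Q̄_A / Q̄_B = 248.01 / 26.922 = 9.212.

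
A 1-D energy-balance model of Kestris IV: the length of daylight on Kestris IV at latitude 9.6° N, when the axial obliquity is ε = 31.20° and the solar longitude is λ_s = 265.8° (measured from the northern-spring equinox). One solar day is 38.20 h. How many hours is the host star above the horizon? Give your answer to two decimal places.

Solar declination: sin δ = sin ε · sin λ_s = sin 31.20° × sin 265.8° = -0.51664, so δ = -31.107°.
cos H₀ = −tan φ · tan δ = −tan(+9.6°) × tan(-31.107°) = 0.1021, so H₀ = 1.4686 rad = 84.14°.
Daylight = 2H₀/(2π) × 38.20 h = (1.4686/π) × 38.20 = 17.86 h.

17.86 h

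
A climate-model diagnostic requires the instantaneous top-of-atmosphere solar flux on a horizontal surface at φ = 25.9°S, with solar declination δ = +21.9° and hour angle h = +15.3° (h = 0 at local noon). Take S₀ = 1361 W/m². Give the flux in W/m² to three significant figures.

874 W/m²

cos θ_z = sin φ sin δ + cos φ cos δ cos h = -0.162922 + 0.805060 = 0.642138.
Flux = S₀ · cos θ_z = 1361 × 0.642138 = 873.9 W/m².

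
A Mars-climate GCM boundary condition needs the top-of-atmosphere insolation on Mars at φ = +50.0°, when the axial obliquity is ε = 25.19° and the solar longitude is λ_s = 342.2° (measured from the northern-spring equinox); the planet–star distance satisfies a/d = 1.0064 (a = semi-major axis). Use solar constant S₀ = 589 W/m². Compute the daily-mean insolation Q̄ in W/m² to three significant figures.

Q̄ ≈ 92.8 W/m²

Solar declination: sin δ = sin ε · sin λ_s = sin 25.19° × sin 342.2° = -0.13011, so δ = -7.476°.
cos H₀ = −tan(+50.0°) tan(-7.476°) = 0.1564, H₀ = 1.4138 rad.
Bracket: H₀ sin φ sin δ + cos φ cos δ sin H₀ = 1.4138×0.76604×-0.13011 + 0.64279×0.99150×0.98770 = -0.140913 + 0.629487 = 0.488574.
Inverse-square distance factor (a/d)² = 1.0064² = 1.012841.
Q̄ = (S₀/π) × 1.012841 × [bracket] = (589/π) × 1.012841 × 0.488574 = 92.78 W/m².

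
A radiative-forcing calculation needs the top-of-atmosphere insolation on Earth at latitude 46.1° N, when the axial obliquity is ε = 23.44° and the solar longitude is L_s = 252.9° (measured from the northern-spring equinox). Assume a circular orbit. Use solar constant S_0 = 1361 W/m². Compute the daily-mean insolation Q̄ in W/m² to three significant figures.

Q̄ ≈ 117 W/m²

Solar declination: sin δ = sin ε · sin L_s = sin 23.44° × sin 252.9° = -0.38020, so δ = -22.346°.
cos h₀ = −tan(+46.1°) tan(-22.346°) = 0.4272, h₀ = 1.1294 rad.
Bracket: h₀ sin ϕ sin δ + cos ϕ cos δ sin h₀ = 1.1294×0.72055×-0.38020 + 0.69340×0.92490×0.90417 = -0.309403 + 0.579867 = 0.270464.
Q̄ = (S_0/π) × [bracket] = (1361/π) × 0.270464 = 117.2 W/m².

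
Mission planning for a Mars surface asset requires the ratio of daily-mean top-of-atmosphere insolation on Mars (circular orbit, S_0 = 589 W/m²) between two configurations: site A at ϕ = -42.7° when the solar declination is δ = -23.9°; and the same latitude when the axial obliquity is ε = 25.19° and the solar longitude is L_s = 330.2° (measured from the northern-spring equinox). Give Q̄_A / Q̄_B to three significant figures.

— Configuration A (ϕ=-42.7°):
cos h₀ = −tan(-42.7°) tan(-23.900°) = -0.4089, h₀ = 1.9921 rad.
Bracket: h₀ sin ϕ sin δ + cos ϕ cos δ sin h₀ = 1.9921×-0.67816×-0.40514 + 0.73491×0.91425×0.91257 = 0.547329 + 0.613148 = 1.160477.
Q̄ = (S_0/π) × [bracket] = (589/π) × 1.160477 = 217.57 W/m².
— Configuration B (ϕ=-42.7°):
Solar declination: sin δ = sin ε · sin L_s = sin 25.19° × sin 330.2° = -0.21152, so δ = -12.212°.
cos h₀ = −tan(-42.7°) tan(-12.212°) = -0.1997, h₀ = 1.7719 rad.
Bracket: h₀ sin ϕ sin δ + cos ϕ cos δ sin h₀ = 1.7719×-0.67816×-0.21152 + 0.73491×0.97737×0.97986 = 0.254169 + 0.703813 = 0.957982.
Q̄ = (S_0/π) × [bracket] = (589/π) × 0.957982 = 179.61 W/m².
Ratio Q̄_A / Q̄_B = 217.57 / 179.61 = 1.211.

Q̄_A / Q̄_B ≈ 1.21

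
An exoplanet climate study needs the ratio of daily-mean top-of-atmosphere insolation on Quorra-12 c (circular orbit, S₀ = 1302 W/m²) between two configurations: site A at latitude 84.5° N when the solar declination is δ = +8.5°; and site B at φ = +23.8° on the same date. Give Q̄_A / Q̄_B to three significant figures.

Q̄_A / Q̄_B ≈ 0.462

— Configuration A (φ=+84.5°):
cos H₀ = −tan(+84.5°) tan(+8.500°) = -1.5521 ≤ −1 ⇒ polar day, H₀ = π.
Bracket: H₀ sin φ sin δ + cos φ cos δ sin H₀ = 3.1416×0.99540×0.14781 + 0.09585×0.98902×0.00000 = 0.462224 + 0.000000 = 0.462224.
Q̄ = (S₀/π) × [bracket] = (1302/π) × 0.462224 = 191.56 W/m².
— Configuration B (φ=+23.8°):
cos H₀ = −tan(+23.8°) tan(+8.500°) = -0.0659, H₀ = 1.6368 rad.
Bracket: H₀ sin φ sin δ + cos φ cos δ sin H₀ = 1.6368×0.40355×0.14781 + 0.91496×0.98902×0.99783 = 0.097633 + 0.902950 = 1.000583.
Q̄ = (S₀/π) × [bracket] = (1302/π) × 1.000583 = 414.68 W/m².
Ratio Q̄_A / Q̄_B = 191.56 / 414.68 = 0.4619.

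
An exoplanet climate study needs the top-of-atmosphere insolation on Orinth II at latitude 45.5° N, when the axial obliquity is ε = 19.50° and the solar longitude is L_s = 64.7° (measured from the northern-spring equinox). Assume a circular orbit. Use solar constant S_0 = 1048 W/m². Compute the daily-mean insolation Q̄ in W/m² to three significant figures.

Q̄ ≈ 347 W/m²

Solar declination: sin δ = sin ε · sin L_s = sin 19.50° × sin 64.7° = 0.30179, so δ = +17.565°.
cos h₀ = −tan(+45.5°) tan(+17.565°) = -0.3221, h₀ = 1.8988 rad.
Bracket: h₀ sin ϕ sin δ + cos ϕ cos δ sin h₀ = 1.8988×0.71325×0.30179 + 0.70091×0.95337×0.94670 = 0.408720 + 0.632610 = 1.041330.
Q̄ = (S_0/π) × [bracket] = (1048/π) × 1.041330 = 347.4 W/m².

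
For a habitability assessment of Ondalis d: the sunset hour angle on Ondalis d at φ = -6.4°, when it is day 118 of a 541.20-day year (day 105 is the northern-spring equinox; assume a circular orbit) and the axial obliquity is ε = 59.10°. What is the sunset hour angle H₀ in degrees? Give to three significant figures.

H₀ = 89.2°

Solar longitude: λ_s = 360° × (118 − 105)/541.20 = 8.647°.
sin δ = sin 59.10° × sin 8.647° = 0.12901, so δ = +7.413°.
cos H₀ = −tan φ · tan δ = −tan(-6.4°) × tan(+7.413°) = 0.0146, so H₀ = 1.5562 rad = 89.16°.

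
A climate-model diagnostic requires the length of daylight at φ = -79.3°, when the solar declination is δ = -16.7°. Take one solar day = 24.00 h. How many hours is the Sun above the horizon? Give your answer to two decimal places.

24.00 h

Sunrise equation: cos H₀ = −tan φ · tan δ = -1.5878 ≤ −1, so the Sun never sets (polar day) and H₀ = π.
Daylight = 2H₀/(2π) × 24.00 h = (3.1416/π) × 24.00 = 24.00 h.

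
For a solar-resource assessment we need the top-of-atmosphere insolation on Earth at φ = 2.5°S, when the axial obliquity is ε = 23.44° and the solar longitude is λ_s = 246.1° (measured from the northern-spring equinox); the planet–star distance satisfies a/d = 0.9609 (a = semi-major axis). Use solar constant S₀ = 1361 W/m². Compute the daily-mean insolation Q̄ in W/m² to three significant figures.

Solar declination: sin δ = sin ε · sin λ_s = sin 23.44° × sin 246.1° = -0.36368, so δ = -21.326°.
cos H₀ = −tan(-2.5°) tan(-21.326°) = -0.0170, H₀ = 1.5878 rad.
Bracket: H₀ sin φ sin δ + cos φ cos δ sin H₀ = 1.5878×-0.04362×-0.36368 + 0.99905×0.93152×0.99985 = 0.025188 + 0.930495 = 0.955683.
Inverse-square distance factor (a/d)² = 0.9609² = 0.923329.
Q̄ = (S₀/π) × 0.923329 × [bracket] = (1361/π) × 0.923329 × 0.955683 = 382.3 W/m².

Q̄ ≈ 382 W/m²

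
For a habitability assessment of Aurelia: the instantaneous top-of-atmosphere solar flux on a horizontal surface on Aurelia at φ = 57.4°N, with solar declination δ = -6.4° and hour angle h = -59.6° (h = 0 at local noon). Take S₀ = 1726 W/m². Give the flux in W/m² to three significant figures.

cos θ_z = sin φ sin δ + cos φ cos δ cos h = -0.093907 + 0.270937 = 0.177030.
Flux = S₀ · cos θ_z = 1726 × 0.177030 = 305.6 W/m².

306 W/m²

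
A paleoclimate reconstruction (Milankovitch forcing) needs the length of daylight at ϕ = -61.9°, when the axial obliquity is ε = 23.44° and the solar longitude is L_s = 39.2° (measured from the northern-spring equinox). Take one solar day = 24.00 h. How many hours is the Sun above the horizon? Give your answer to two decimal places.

8.12 h

Solar declination: sin δ = sin ε · sin L_s = sin 23.44° × sin 39.2° = 0.25141, so δ = +14.561°.
cos h₀ = −tan ϕ · tan δ = −tan(-61.9°) × tan(+14.561°) = 0.4865, so h₀ = 1.0627 rad = 60.89°.
Daylight = 2h₀/(2π) × 24.00 h = (1.0627/π) × 24.00 = 8.12 h.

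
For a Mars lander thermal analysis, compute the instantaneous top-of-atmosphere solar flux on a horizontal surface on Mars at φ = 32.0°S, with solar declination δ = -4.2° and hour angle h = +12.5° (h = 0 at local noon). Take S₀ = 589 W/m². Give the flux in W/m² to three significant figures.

cos θ_z = sin φ sin δ + cos φ cos δ cos h = 0.038810 + 0.825723 = 0.864533.
Flux = S₀ · cos θ_z = 589 × 0.864533 = 509.2 W/m².

509 W/m²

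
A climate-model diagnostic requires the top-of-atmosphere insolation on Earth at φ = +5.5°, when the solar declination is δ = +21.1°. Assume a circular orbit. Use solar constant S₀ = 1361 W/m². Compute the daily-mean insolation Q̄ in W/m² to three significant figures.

cos H₀ = −tan(+5.5°) tan(+21.100°) = -0.0372, H₀ = 1.6080 rad.
Bracket: H₀ sin φ sin δ + cos φ cos δ sin H₀ = 1.6080×0.09585×0.36000 + 0.99540×0.93295×0.99931 = 0.055486 + 0.928018 = 0.983504.
Q̄ = (S₀/π) × [bracket] = (1361/π) × 0.983504 = 426.1 W/m².

Q̄ ≈ 426 W/m²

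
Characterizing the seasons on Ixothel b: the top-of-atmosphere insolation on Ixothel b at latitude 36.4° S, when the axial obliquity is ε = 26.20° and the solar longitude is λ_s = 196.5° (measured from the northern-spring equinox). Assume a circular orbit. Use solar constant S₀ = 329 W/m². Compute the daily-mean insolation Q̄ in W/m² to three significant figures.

Solar declination: sin δ = sin ε · sin λ_s = sin 26.20° × sin 196.5° = -0.12539, so δ = -7.204°.
cos H₀ = −tan(-36.4°) tan(-7.204°) = -0.0932, H₀ = 1.6641 rad.
Bracket: H₀ sin φ sin δ + cos φ cos δ sin H₀ = 1.6641×-0.59342×-0.12539 + 0.80489×0.99211×0.99565 = 0.123824 + 0.795066 = 0.918890.
Q̄ = (S₀/π) × [bracket] = (329/π) × 0.918890 = 96.23 W/m².

Q̄ ≈ 96.2 W/m²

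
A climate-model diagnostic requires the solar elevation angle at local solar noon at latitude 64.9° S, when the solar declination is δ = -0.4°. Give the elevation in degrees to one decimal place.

25.5°

At local noon the hour angle is zero, so the zenith angle equals |φ − δ| = |-64.9° − (-0.400°)| = 64.500°.
Elevation = 90° − 64.500° = 25.5°.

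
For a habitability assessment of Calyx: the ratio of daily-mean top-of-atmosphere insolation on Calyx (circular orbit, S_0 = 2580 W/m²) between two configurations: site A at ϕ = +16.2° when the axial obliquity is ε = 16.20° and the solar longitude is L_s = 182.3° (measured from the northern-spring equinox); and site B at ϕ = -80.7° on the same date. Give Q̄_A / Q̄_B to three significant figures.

— Configuration A (ϕ=+16.2°):
Solar declination: sin δ = sin ε · sin L_s = sin 16.20° × sin 182.3° = -0.01120, so δ = -0.642°.
cos h₀ = −tan(+16.2°) tan(-0.642°) = 0.0033, h₀ = 1.5675 rad.
Bracket: h₀ sin ϕ sin δ + cos ϕ cos δ sin h₀ = 1.5675×0.27899×-0.01120 + 0.96029×0.99994×0.99999 = -0.004898 + 0.960223 = 0.955325.
Q̄ = (S_0/π) × [bracket] = (2580/π) × 0.955325 = 784.55 W/m².
— Configuration B (ϕ=-80.7°):
cos h₀ = −tan(-80.7°) tan(-0.642°) = -0.0684, h₀ = 1.6392 rad.
Bracket: h₀ sin ϕ sin δ + cos ϕ cos δ sin h₀ = 1.6392×-0.98686×-0.01120 + 0.16160×0.99994×0.99766 = 0.018118 + 0.161212 = 0.179330.
Q̄ = (S_0/π) × [bracket] = (2580/π) × 0.179330 = 147.27 W/m².
Ratio Q̄_A / Q̄_B = 784.55 / 147.27 = 5.327.

Q̄_A / Q̄_B ≈ 5.33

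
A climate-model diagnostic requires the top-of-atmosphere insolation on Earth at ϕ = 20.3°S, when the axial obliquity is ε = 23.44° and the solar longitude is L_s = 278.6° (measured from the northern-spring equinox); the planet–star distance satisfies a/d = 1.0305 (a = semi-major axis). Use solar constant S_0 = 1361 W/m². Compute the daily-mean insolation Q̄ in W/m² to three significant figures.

Solar declination: sin δ = sin ε · sin L_s = sin 23.44° × sin 278.6° = -0.39332, so δ = -23.161°.
cos h₀ = −tan(-20.3°) tan(-23.161°) = -0.1582, h₀ = 1.7297 rad.
Bracket: h₀ sin ϕ sin δ + cos ϕ cos δ sin h₀ = 1.7297×-0.34694×-0.39332 + 0.93789×0.91940×0.98740 = 0.236032 + 0.851431 = 1.087463.
Inverse-square distance factor (a/d)² = 1.0305² = 1.061930.
Q̄ = (S_0/π) × 1.061930 × [bracket] = (1361/π) × 1.061930 × 1.087463 = 500.3 W/m².

Q̄ ≈ 500 W/m²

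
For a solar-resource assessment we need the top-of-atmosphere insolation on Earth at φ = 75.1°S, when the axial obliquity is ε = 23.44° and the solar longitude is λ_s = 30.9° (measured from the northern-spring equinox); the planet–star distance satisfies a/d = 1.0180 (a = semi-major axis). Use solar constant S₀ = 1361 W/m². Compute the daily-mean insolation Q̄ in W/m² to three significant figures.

Solar declination: sin δ = sin ε · sin λ_s = sin 23.44° × sin 30.9° = 0.20428, so δ = +11.787°.
cos H₀ = −tan(-75.1°) tan(+11.787°) = 0.7843, H₀ = 0.6693 rad.
Bracket: H₀ sin φ sin δ + cos φ cos δ sin H₀ = 0.6693×-0.96638×0.20428 + 0.25713×0.97891×0.62040 = -0.132128 + 0.156159 = 0.024031.
Inverse-square distance factor (a/d)² = 1.0180² = 1.036324.
Q̄ = (S₀/π) × 1.036324 × [bracket] = (1361/π) × 1.036324 × 0.024031 = 10.79 W/m².

Q̄ ≈ 10.8 W/m²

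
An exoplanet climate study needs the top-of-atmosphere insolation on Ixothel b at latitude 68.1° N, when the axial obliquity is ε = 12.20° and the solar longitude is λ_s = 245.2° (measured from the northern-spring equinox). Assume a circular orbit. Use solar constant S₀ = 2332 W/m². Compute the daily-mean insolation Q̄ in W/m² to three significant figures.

Solar declination: sin δ = sin ε · sin λ_s = sin 12.20° × sin 245.2° = -0.19184, so δ = -11.060°.
cos H₀ = −tan(+68.1°) tan(-11.060°) = 0.4862, H₀ = 1.0630 rad.
Bracket: H₀ sin φ sin δ + cos φ cos δ sin H₀ = 1.0630×0.92784×-0.19184 + 0.37299×0.98143×0.87383 = -0.189211 + 0.319877 = 0.130666.
Q̄ = (S₀/π) × [bracket] = (2332/π) × 0.130666 = 96.99 W/m².

Q̄ ≈ 97.0 W/m²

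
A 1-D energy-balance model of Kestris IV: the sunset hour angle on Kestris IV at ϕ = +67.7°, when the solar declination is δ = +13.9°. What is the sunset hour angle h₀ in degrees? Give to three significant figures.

h₀ = 127°

cos h₀ = −tan ϕ · tan δ = −tan(+67.7°) × tan(+13.900°) = -0.6034, so h₀ = 2.2186 rad = 127.11°.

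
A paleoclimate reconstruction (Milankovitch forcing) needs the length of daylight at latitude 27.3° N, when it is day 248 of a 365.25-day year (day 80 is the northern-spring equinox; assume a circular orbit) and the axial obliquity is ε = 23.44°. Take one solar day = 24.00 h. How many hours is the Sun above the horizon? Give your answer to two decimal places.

12.39 h

Solar longitude: λ_s = 360° × (248 − 80)/365.25 = 165.585°.
sin δ = sin 23.44° × sin 165.585° = 0.09903, so δ = +5.683°.
cos H₀ = −tan φ · tan δ = −tan(+27.3°) × tan(+5.683°) = -0.0514, so H₀ = 1.6222 rad = 92.94°.
Daylight = 2H₀/(2π) × 24.00 h = (1.6222/π) × 24.00 = 12.39 h.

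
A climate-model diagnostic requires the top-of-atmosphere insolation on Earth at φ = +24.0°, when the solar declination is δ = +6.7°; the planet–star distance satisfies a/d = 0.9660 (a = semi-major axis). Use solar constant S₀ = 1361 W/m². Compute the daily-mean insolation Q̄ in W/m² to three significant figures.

cos H₀ = −tan(+24.0°) tan(+6.700°) = -0.0523, H₀ = 1.6231 rad.
Bracket: H₀ sin φ sin δ + cos φ cos δ sin H₀ = 1.6231×0.40674×0.11667 + 0.91355×0.99317×0.99863 = 0.077023 + 0.906067 = 0.983090.
Inverse-square distance factor (a/d)² = 0.9660² = 0.933156.
Q̄ = (S₀/π) × 0.933156 × [bracket] = (1361/π) × 0.933156 × 0.983090 = 397.4 W/m².

Q̄ ≈ 397 W/m²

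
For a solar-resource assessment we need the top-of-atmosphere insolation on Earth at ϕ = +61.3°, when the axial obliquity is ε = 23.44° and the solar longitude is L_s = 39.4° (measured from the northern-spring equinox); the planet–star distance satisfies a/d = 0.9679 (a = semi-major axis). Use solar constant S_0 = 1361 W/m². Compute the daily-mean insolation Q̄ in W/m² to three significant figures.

Q̄ ≈ 352 W/m²

Solar declination: sin δ = sin ε · sin L_s = sin 23.44° × sin 39.4° = 0.25249, so δ = +14.625°.
cos h₀ = −tan(+61.3°) tan(+14.625°) = -0.4766, h₀ = 2.0676 rad.
Bracket: h₀ sin ϕ sin δ + cos ϕ cos δ sin h₀ = 2.0676×0.87715×0.25249 + 0.48022×0.96760×0.87911 = 0.457915 + 0.408488 = 0.866403.
Inverse-square distance factor (a/d)² = 0.9679² = 0.936830.
Q̄ = (S_0/π) × 0.936830 × [bracket] = (1361/π) × 0.936830 × 0.866403 = 351.6 W/m².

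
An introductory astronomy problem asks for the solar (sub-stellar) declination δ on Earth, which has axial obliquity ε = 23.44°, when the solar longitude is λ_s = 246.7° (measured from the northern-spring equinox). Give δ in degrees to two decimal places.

sin δ = sin ε · sin λ_s = sin 23.44° × sin 246.7° = -0.365347.
δ = arcsin(-0.365347) = -21.43°.

δ = -21.43°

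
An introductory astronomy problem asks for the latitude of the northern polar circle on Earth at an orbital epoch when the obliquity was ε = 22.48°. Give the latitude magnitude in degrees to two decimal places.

The polar circle is the lowest latitude that experiences at least one full rotation of continuous daylight at the northern-summer solstice; it lies at |ϕ| = 90° − ε = 90° − 22.48° = 67.52°.

67.52°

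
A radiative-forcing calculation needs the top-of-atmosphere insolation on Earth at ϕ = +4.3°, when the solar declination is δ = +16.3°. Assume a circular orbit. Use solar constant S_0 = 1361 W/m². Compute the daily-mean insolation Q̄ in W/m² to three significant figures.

cos h₀ = −tan(+4.3°) tan(+16.300°) = -0.0220, h₀ = 1.5928 rad.
Bracket: h₀ sin ϕ sin δ + cos ϕ cos δ sin h₀ = 1.5928×0.07498×0.28067 + 0.99719×0.95981×0.99976 = 0.033520 + 0.956883 = 0.990403.
Q̄ = (S_0/π) × [bracket] = (1361/π) × 0.990403 = 429.1 W/m².

Q̄ ≈ 429 W/m²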